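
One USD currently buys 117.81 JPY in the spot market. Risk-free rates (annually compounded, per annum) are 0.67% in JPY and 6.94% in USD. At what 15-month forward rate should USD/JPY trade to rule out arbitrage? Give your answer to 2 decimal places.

By covered interest parity, F = S · (1+r_JPY)^T / (1+r_USD)^T
= 117.81 × 1.008382 / 1.087490 = 117.81 × 0.927256
F = 109.24 JPY per USD

109.24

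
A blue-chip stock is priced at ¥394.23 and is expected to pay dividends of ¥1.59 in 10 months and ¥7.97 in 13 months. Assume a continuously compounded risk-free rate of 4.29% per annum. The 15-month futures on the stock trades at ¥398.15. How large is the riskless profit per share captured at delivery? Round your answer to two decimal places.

¥8.15 per share

PV(dividends) I = 1.59·e^(−0.0429·10/12) + 7.97·e^(−0.0429·13/12) = 9.1422
Fair futures F* = (S − I)·e^(rT) = (394.23 − 9.1422)·e^0.053625 = 385.0878 × 1.055089 = 406.3019
Market ¥398.15 < fair 406.3019: forward underpriced → reverse cash-and-carry (short the stock, invest proceeds at r, pay the dividends, go long the forward).
Profit at T = |F_mkt − F*| = |398.15 − 406.3019| = ¥8.15 per share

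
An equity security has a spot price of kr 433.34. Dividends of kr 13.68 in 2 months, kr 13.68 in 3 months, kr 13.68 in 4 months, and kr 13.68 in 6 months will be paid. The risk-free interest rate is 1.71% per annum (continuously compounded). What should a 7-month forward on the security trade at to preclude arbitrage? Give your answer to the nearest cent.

PV(dividends) I = 13.68·e^(−0.0171·2/12) + 13.68·e^(−0.0171·3/12) + 13.68·e^(−0.0171·4/12) + 13.68·e^(−0.0171·6/12)
I = 13.6411 + 13.6216 + 13.6022 + 13.5635 = 54.4284
F = (S − I)·e^(rT) = (433.34 − 54.4284) · e^(0.0171·7/12)
= 378.9116 · e^0.009975 = 378.9116 × 1.010025 = kr 382.71

kr 382.71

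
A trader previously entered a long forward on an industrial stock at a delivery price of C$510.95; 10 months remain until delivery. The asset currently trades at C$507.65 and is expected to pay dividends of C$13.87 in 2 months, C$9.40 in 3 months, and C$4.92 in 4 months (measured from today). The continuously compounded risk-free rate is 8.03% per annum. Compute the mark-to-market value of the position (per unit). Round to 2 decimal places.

PV(remaining dividends) I = 13.87·e^(−0.0803·2/12) + 9.40·e^(−0.0803·3/12) + 4.92·e^(−0.0803·4/12) = 27.6888
Current forward F = (S − I)·e^(rT) = (507.65 − 27.6888)·e^(0.0803·10/12) = 479.9612 × 1.069206 = 513.1774
Value (long) = (F − K)·e^(−rT) = (513.1774 − 510.95) × 0.935273 = 2.0832
Value = C$2.08

C$2.08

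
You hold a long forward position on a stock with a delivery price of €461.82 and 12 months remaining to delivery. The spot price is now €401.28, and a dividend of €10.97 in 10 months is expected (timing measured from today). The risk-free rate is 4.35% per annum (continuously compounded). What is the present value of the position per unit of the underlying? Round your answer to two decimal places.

-€51.46

PV(remaining dividends) I = 10.97·e^(−0.0435·10/12) = 10.5795
Current forward F = (S − I)·e^(rT) = (401.28 − 10.5795)·e^(0.0435·12/12) = 390.7005 × 1.044460 = 408.0710
Value (long) = (F − K)·e^(−rT) = (408.0710 − 461.82) × 0.957433 = -51.4611
Value = -€51.46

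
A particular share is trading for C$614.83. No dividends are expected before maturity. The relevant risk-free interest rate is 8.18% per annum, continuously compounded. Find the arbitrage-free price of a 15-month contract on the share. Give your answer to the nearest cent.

F = S·e^(rT) = 614.83 · e^(0.0818 × 15/12)
= 614.83 · e^0.102250 = 614.83 × 1.107660
F = C$681.02

C$681.02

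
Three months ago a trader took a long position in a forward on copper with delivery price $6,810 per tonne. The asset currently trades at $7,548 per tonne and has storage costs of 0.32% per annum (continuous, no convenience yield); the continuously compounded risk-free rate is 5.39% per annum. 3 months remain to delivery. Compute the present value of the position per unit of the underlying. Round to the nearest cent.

$835.19 per tonne

Current fair forward for the remaining 3 months: F = S·e^((r + u)·T), (r + u) = 0.0539 + 0.0032 = 0.0571
F = 7548 · e^(0.0571 × 3/12) = 7548 × 1.01437737 = 7656.5204
Value of long forward = (F − K)·e^(−rT) = (7656.5204 − 6810) · e^(−0.0539·3/12)
= 846.5204 × 0.98661538 = 835.19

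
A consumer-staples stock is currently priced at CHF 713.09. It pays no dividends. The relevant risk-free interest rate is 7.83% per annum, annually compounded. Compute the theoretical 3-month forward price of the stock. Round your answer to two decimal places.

F = S · (1+r)^T
= 713.09 × 1.019025
F = CHF 726.66

CHF 726.66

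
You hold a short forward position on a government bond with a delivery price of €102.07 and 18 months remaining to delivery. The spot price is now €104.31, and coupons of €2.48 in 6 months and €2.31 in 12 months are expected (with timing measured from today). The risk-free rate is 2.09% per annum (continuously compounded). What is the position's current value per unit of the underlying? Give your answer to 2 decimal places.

-€0.67

PV(remaining coupons) I = 2.48·e^(−0.0209·6/12) + 2.31·e^(−0.0209·12/12) = 4.7164
Current forward F = (S − I)·e^(rT) = (104.31 − 4.7164)·e^(0.0209·18/12) = 99.5936 × 1.031847 = 102.7654
Value (long) = (F − K)·e^(−rT) = (102.7654 − 102.07) × 0.969136 = 0.6739
Short position value = −(long value) = -€0.67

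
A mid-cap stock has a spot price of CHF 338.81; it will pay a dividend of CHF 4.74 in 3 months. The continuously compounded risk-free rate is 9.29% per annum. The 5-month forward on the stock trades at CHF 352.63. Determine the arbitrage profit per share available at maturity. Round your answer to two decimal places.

PV(dividends) I = 4.74·e^(−0.0929·3/12) = 4.6312
Fair forward F* = (S − I)·e^(rT) = (338.81 − 4.6312)·e^0.038708 = 334.1788 × 1.039467 = 347.3678
Market CHF 352.63 > fair 347.3678: forward overpriced → cash-and-carry (borrow at r, buy the stock and collect the dividends, short the forward).
Profit at T = |F_mkt − F*| = |352.63 − 347.3678| = CHF 5.26 per share

CHF 5.26 per share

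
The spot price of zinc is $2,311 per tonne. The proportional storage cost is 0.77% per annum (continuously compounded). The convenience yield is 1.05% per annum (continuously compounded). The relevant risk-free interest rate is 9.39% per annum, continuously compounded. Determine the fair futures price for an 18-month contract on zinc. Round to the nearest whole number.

$2,649 per tonne

Net carry = r + u − y = 0.0939 + 0.0077 − 0.0105 = 0.0911
F = S·e^((r+u−y)T) = 2311 · e^(0.0911 × 18/12) = 2311 · e^0.136650
= 2311 × 1.146427 = $2,649 per tonne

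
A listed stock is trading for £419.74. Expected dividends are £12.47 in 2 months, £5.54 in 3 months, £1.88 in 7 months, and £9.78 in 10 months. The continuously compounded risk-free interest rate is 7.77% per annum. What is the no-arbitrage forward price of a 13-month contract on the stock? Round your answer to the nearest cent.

PV(dividends) I = 12.47·e^(−0.0777·2/12) + 5.54·e^(−0.0777·3/12) + 1.88·e^(−0.0777·7/12) + 9.78·e^(−0.0777·10/12)
I = 12.3096 + 5.4334 + 1.7967 + 9.1668 = 28.7065
F = (S − I)·e^(rT) = (419.74 − 28.7065) · e^(0.0777·13/12)
= 391.0335 · e^0.084175 = 391.0335 × 1.087819 = £425.37

£425.37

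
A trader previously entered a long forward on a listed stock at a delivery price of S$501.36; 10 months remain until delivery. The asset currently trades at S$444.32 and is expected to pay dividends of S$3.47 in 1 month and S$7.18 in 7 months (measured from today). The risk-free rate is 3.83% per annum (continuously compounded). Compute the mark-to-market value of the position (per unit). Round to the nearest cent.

PV(remaining dividends) I = 3.47·e^(−0.0383·1/12) + 7.18·e^(−0.0383·7/12) = 10.4803
Current forward F = (S − I)·e^(rT) = (444.32 − 10.4803)·e^(0.0383·10/12) = 433.8397 × 1.032431 = 447.9096
Value (long) = (F − K)·e^(−rT) = (447.9096 − 501.36) × 0.968587 = -51.7714
Value = -S$51.77

-S$51.77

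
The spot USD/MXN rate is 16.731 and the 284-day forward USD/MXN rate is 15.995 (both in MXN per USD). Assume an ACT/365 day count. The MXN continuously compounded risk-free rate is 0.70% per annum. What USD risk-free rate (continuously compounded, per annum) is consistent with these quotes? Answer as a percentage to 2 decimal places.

6.48%

F = S·e^((r_MXN − r_USD)T) ⇒ r_USD = r_MXN − ln(F/S)/T
ln(15.995/16.731) = -0.044987; /(284/365) = -0.057818
r_USD = 0.0070 + 0.057818 = 0.064818
r_USD = 6.48%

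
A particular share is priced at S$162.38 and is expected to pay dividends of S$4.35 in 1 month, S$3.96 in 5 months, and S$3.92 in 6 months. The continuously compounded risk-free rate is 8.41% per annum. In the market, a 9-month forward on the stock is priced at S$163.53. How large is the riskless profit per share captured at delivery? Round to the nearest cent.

S$3.25 per share

PV(dividends) I = 4.35·e^(−0.0841·1/12) + 3.96·e^(−0.0841·5/12) + 3.92·e^(−0.0841·6/12) = 11.9018
Fair forward F* = (S − I)·e^(rT) = (162.38 − 11.9018)·e^0.063075 = 150.4782 × 1.065107 = 160.2754
Market S$163.53 > fair 160.2754: forward overpriced → cash-and-carry (borrow at r, buy the stock and collect the dividends, short the forward).
Profit at T = |F_mkt − F*| = |163.53 − 160.2754| = S$3.25 per share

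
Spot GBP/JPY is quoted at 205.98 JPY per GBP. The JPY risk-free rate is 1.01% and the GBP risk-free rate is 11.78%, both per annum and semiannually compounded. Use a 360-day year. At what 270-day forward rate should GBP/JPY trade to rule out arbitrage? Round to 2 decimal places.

By covered interest parity, F = S · (1+r_JPY/2)^(2T) / (1+r_GBP/2)^(2T)
= 205.98 × 1.007585 / 1.089638 = 205.98 × 0.924697
F = 190.47 JPY per GBP

190.47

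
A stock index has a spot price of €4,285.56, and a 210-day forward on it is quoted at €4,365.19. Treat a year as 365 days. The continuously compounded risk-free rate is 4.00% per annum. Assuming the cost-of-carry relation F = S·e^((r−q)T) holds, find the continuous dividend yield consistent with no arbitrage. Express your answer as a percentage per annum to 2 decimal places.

0.80%

From F = S·e^((r−q)T): (r − q) = ln(F/S)/T
ln(4365.19/4285.56) = ln(1.018581) = 0.018410
(r − q) = 0.018410 / (210/365) = 0.031998
q = r − ln(F/S)/T = 0.0400 − 0.031998 = 0.008002
q = 0.80%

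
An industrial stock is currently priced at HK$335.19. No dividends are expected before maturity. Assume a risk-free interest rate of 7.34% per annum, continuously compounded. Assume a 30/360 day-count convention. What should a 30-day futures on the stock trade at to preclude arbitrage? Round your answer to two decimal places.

HK$337.25

F = S·e^(rT) = 335.19 · e^(0.0734 × 30/360)
= 335.19 · e^0.006117 = 335.19 × 1.006136
F = HK$337.25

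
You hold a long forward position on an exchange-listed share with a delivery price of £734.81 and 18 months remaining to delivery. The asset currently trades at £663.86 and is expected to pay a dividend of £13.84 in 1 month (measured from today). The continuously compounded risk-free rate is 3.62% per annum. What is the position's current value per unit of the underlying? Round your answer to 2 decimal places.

PV(remaining dividends) I = 13.84·e^(−0.0362·1/12) = 13.7983
Current forward F = (S − I)·e^(rT) = (663.86 − 13.7983)·e^(0.0362·18/12) = 650.0617 × 1.055801 = 686.3358
Value (long) = (F − K)·e^(−rT) = (686.3358 − 734.81) × 0.947148 = -45.9122
Value = -£45.91

-£45.91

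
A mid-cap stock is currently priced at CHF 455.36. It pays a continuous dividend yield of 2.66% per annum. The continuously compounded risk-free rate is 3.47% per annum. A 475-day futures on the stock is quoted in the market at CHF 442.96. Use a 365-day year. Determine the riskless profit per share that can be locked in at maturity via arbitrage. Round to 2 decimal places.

Fair futures: F* = S·e^(carry·T), with carry = (r − q) = 0.0347 − 0.0266 = 0.0081
F* = 455.36 · e^(0.0081 × 475/365) = 455.36 · e^0.010541 = 455.36 × 1.010597 = CHF 460.1854
Market CHF 442.96 < fair CHF 460.1854: forward underpriced → reverse cash-and-carry (short spot, go long the forward).
At maturity, profit = |F_mkt − F*| = |442.96 − 460.1854| = CHF 17.23 per share

CHF 17.23 per share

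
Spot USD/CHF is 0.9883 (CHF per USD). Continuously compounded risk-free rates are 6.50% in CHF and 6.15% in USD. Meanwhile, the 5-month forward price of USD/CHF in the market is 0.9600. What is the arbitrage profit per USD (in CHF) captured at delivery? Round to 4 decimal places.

0.0297 per USD (in CHF)

Fair forward: F* = S·e^(carry·T), with carry = (r_CHF − r_USD) = 0.0650 − 0.0615 = 0.0035
F* = 0.9883 · e^(0.0035 × 5/12) = 0.9883 · e^0.001458 = 0.9883 × 1.001459 = 0.9897
Market 0.9600 < fair 0.9897: forward underpriced → reverse cash-and-carry (short spot, go long the forward).
At maturity, profit = |F_mkt − F*| = |0.9600 − 0.9897| = 0.0297 per USD (in CHF)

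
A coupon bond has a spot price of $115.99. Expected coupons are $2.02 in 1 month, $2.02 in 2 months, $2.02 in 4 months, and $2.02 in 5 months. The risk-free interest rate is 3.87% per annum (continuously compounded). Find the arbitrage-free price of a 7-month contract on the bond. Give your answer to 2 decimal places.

$110.45

PV(coupons) I = 2.02·e^(−0.0387·1/12) + 2.02·e^(−0.0387·2/12) + 2.02·e^(−0.0387·4/12) + 2.02·e^(−0.0387·5/12)
I = 2.0135 + 2.0070 + 1.9941 + 1.9877 = 8.0023
F = (S − I)·e^(rT) = (115.99 − 8.0023) · e^(0.0387·7/12)
= 107.9877 · e^0.022575 = 107.9877 × 1.022832 = $110.45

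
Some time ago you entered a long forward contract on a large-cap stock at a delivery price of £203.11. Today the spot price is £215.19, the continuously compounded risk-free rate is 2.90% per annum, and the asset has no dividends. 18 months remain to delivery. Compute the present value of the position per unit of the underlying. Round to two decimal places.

Current fair forward for the remaining 18 months: F = S·e^(r·T), r = 0.0290
F = 215.19 · e^(0.0290 × 18/12) = 215.19 × 1.044460 = 224.7573
Value of long forward = (F − K)·e^(−rT) = (224.7573 − 203.11) · e^(−0.0290·18/12)
= 21.6473 × 0.957433 = 20.73

£20.73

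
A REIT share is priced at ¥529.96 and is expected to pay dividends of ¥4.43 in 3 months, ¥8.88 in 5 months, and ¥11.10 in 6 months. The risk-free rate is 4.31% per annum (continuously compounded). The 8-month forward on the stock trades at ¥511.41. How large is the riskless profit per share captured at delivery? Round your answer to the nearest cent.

PV(dividends) I = 4.43·e^(−0.0431·3/12) + 8.88·e^(−0.0431·5/12) + 11.10·e^(−0.0431·6/12) = 23.9678
Fair forward F* = (S − I)·e^(rT) = (529.96 − 23.9678)·e^0.028733 = 505.9922 × 1.029150 = 520.7419
Market ¥511.41 < fair 520.7419: forward underpriced → reverse cash-and-carry (short the stock, invest proceeds at r, pay the dividends, go long the forward).
Profit at T = |F_mkt − F*| = |511.41 − 520.7419| = ¥9.33 per share

¥9.33 per share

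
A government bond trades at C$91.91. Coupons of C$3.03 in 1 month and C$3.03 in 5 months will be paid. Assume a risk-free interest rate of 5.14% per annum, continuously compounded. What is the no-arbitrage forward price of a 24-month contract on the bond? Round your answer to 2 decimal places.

C$95.23

PV(coupons) I = 3.03·e^(−0.0514·1/12) + 3.03·e^(−0.0514·5/12)
I = 3.0170 + 2.9658 = 5.9828
F = (S − I)·e^(rT) = (91.91 − 5.9828) · e^(0.0514·24/12)
= 85.9272 · e^0.102800 = 85.9272 × 1.108270 = C$95.23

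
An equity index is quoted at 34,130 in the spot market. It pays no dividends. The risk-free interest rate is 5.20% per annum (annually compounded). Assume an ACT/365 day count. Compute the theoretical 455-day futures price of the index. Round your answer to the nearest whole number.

F = S · (1+r)^T
= 34130 × 1.065232
F = 36,356

36,356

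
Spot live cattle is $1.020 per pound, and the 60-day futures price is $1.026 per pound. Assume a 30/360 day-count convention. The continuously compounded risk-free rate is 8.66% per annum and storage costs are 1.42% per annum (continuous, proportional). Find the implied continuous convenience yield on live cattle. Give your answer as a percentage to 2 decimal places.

6.56%

F = S·e^((r+u−y)T) ⇒ (r+u−y) = ln(F/S)/T
ln(1.026/1.020) = 0.005865; /T ⇒ 0.035190
y = r + u − ln(F/S)/T = 0.0866 + 0.0142 − 0.035190 = 0.065610
y = 6.56%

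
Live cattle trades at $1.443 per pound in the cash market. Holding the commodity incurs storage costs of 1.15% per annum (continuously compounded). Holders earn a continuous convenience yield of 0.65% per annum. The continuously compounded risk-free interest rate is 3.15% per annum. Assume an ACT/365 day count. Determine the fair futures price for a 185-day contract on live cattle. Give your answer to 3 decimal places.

$1.470 per pound

Net carry = r + u − y = 0.0315 + 0.0115 − 0.0065 = 0.0365
F = S·e^((r+u−y)T) = 1.443 · e^(0.0365 × 185/365) = 1.443 · e^0.018500
= 1.443 × 1.018672 = $1.470 per pound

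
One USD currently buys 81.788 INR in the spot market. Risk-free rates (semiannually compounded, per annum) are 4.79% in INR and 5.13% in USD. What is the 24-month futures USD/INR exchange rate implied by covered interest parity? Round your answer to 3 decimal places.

By covered interest parity, F = S · (1+r_INR/2)^(2T) / (1+r_USD/2)^(2T)
= 81.788 × 1.099297 / 1.106615 = 81.788 × 0.993387
F = 81.247 INR per USD

81.247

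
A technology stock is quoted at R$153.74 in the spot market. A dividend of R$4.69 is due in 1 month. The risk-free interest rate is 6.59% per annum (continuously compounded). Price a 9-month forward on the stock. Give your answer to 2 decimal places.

R$156.63

PV(dividends) I = 4.69·e^(−0.0659·1/12)
I = 4.6643
F = (S − I)·e^(rT) = (153.74 − 4.6643) · e^(0.0659·9/12)
= 149.0757 · e^0.049425 = 149.0757 × 1.050667 = R$156.63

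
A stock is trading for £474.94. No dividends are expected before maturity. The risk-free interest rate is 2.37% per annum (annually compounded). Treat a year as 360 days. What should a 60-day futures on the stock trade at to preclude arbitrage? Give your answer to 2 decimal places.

F = S · (1+r)^T
= 474.94 × 1.003912
F = £476.80

£476.80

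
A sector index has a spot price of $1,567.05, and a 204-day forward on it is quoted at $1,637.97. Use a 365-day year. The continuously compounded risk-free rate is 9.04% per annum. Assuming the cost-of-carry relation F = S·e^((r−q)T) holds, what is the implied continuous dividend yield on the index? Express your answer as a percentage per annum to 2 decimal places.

1.12%

From F = S·e^((r−q)T): (r − q) = ln(F/S)/T
ln(1637.97/1567.05) = ln(1.045257) = 0.044263
(r − q) = 0.044263 / (204/365) = 0.079196
q = r − ln(F/S)/T = 0.0904 − 0.079196 = 0.011204
q = 1.12%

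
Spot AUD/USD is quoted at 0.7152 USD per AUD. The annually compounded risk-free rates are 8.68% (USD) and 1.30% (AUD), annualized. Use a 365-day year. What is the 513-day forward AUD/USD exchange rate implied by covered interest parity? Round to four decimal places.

By covered interest parity, F = S · (1+r_USD)^T / (1+r_AUD)^T
= 0.7152 × 1.124107 / 1.018319 = 0.7152 × 1.103885
F = 0.7895 USD per AUD

0.7895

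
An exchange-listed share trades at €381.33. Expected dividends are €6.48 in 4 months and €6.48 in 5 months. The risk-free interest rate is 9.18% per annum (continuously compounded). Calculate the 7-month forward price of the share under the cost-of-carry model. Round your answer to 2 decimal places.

PV(dividends) I = 6.48·e^(−0.0918·4/12) + 6.48·e^(−0.0918·5/12)
I = 6.2847 + 6.2368 = 12.5215
F = (S − I)·e^(rT) = (381.33 − 12.5215) · e^(0.0918·7/12)
= 368.8085 · e^0.053550 = 368.8085 × 1.055010 = €389.10

€389.10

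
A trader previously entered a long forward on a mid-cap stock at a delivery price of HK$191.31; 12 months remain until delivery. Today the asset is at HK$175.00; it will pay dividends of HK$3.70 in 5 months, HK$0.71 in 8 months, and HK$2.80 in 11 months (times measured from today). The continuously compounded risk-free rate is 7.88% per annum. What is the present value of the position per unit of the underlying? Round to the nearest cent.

-HK$8.67

PV(remaining dividends) I = 3.70·e^(−0.0788·5/12) + 0.71·e^(−0.0788·8/12) + 2.80·e^(−0.0788·11/12) = 6.8590
Current forward F = (S − I)·e^(rT) = (175.00 − 6.8590)·e^(0.0788·12/12) = 168.1410 × 1.081988 = 181.9265
Value (long) = (F − K)·e^(−rT) = (181.9265 − 191.31) × 0.924225 = -8.6725
Value = -HK$8.67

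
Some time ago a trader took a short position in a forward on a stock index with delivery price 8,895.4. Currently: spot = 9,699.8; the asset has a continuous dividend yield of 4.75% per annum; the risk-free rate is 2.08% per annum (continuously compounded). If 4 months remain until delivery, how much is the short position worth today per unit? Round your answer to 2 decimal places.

-713.49

Current fair forward for the remaining 4 months: F = S·e^((r − q)·T), (r − q) = 0.0208 − 0.0475 = -0.0267
F = 9699.8 · e^(-0.0267 × 4/12) = 9699.8 × 0.99113949 = 9613.8548
Value of long forward = (F − K)·e^(−rT) = (9613.8548 − 8895.4) · e^(−0.0208·4/12)
= 718.4548 × 0.99309065 = 713.49
Short position value = −(long value) = -713.49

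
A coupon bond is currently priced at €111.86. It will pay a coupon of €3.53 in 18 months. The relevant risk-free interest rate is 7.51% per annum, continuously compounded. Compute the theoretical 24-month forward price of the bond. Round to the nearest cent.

€126.32

PV(coupons) I = 3.53·e^(−0.0751·18/12)
I = 3.1539
F = (S − I)·e^(rT) = (111.86 − 3.1539) · e^(0.0751·24/12)
= 108.7061 · e^0.150200 = 108.7061 × 1.162067 = €126.32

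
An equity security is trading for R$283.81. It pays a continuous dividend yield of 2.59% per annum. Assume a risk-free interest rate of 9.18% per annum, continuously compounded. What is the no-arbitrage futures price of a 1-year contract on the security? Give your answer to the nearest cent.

R$303.14

F = S·e^((r − q)T) = 283.81 · e^((0.0918 − 0.0259) × 1)
= 283.81 · e^0.065900 = 283.81 × 1.068120
F = R$303.14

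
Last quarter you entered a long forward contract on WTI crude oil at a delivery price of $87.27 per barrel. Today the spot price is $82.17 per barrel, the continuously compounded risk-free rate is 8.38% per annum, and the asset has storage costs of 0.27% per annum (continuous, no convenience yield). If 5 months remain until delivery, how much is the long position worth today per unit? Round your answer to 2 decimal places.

-$2.01 per barrel

Current fair forward for the remaining 5 months: F = S·e^((r + u)·T), (r + u) = 0.0838 + 0.0027 = 0.0865
F = 82.17 · e^(0.0865 × 5/12) = 82.17 × 1.036699 = 85.1856
Value of long forward = (F − K)·e^(−rT) = (85.1856 − 87.27) · e^(−0.0838·5/12)
= -2.0844 × 0.965686 = -2.01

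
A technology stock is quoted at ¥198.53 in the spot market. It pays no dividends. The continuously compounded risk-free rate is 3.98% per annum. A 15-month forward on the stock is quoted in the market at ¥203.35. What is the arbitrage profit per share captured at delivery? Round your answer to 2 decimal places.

Fair forward: F* = S·e^(carry·T), with carry = r = 0.0398
F* = 198.53 · e^(0.0398 × 15/12) = 198.53 · e^0.049750 = 198.53 × 1.051008 = ¥208.6566
Market ¥203.35 < fair ¥208.6566: forward underpriced → reverse cash-and-carry (short spot, go long the forward).
At maturity, profit = |F_mkt − F*| = |203.35 − 208.6566| = ¥5.31 per share

¥5.31 per share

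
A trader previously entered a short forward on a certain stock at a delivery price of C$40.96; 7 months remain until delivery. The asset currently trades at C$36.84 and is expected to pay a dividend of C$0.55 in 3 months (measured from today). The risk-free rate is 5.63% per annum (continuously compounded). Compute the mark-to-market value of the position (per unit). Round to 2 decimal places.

C$3.34

PV(remaining dividends) I = 0.55·e^(−0.0563·3/12) = 0.5423
Current forward F = (S − I)·e^(rT) = (36.84 − 0.5423)·e^(0.0563·7/12) = 36.2977 × 1.033387 = 37.5096
Value (long) = (F − K)·e^(−rT) = (37.5096 − 40.96) × 0.967692 = -3.3389
Short position value = −(long value) = C$3.34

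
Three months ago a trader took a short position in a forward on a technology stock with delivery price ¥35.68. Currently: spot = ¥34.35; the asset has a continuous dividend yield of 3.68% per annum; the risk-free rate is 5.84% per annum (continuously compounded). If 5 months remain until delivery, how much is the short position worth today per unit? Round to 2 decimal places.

¥0.99

Current fair forward for the remaining 5 months: F = S·e^((r − q)·T), (r − q) = 0.0584 − 0.0368 = 0.0216
F = 34.35 · e^(0.0216 × 5/12) = 34.35 × 1.009041 = 34.6606
Value of long forward = (F − K)·e^(−rT) = (34.6606 − 35.68) · e^(−0.0584·5/12)
= -1.0194 × 0.975960 = -0.99
Short position value = −(long value) = ¥0.99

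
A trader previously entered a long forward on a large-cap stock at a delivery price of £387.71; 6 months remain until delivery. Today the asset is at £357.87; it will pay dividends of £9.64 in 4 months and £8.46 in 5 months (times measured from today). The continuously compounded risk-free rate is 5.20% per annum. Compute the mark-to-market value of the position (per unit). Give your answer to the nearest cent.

-£37.64

PV(remaining dividends) I = 9.64·e^(−0.0520·4/12) + 8.46·e^(−0.0520·5/12) = 17.7530
Current forward F = (S − I)·e^(rT) = (357.87 − 17.7530)·e^(0.0520·6/12) = 340.1170 × 1.026341 = 349.0760
Value (long) = (F − K)·e^(−rT) = (349.0760 − 387.71) × 0.974335 = -37.6425
Value = -£37.64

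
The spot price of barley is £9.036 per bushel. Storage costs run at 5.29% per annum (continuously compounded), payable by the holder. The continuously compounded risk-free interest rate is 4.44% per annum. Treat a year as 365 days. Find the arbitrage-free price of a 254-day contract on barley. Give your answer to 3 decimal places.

£9.669 per bushel

Net carry = r + u − y = 0.0444 + 0.0529 − 0.0000 = 0.0973
F = S·e^((r+u−y)T) = 9.036 · e^(0.0973 × 254/365) = 9.036 · e^0.067710
= 9.036 × 1.070055 = £9.669 per bushel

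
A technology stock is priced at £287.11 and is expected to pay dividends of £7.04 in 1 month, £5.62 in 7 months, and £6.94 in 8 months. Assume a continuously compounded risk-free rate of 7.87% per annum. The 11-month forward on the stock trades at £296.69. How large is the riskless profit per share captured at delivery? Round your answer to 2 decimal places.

£8.47 per share

PV(dividends) I = 7.04·e^(−0.0787·1/12) + 5.62·e^(−0.0787·7/12) + 6.94·e^(−0.0787·8/12) = 18.9471
Fair forward F* = (S − I)·e^(rT) = (287.11 − 18.9471)·e^0.072142 = 268.1629 × 1.074808 = 288.2236
Market £296.69 > fair 288.2236: forward overpriced → cash-and-carry (borrow at r, buy the stock and collect the dividends, short the forward).
Profit at T = |F_mkt − F*| = |296.69 − 288.2236| = £8.47 per share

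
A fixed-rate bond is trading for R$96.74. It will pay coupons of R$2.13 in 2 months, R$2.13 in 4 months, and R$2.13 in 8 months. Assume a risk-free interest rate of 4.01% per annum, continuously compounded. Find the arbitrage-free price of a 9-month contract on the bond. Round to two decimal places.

PV(coupons) I = 2.13·e^(−0.0401·2/12) + 2.13·e^(−0.0401·4/12) + 2.13·e^(−0.0401·8/12)
I = 2.1158 + 2.1017 + 2.0738 = 6.2913
F = (S − I)·e^(rT) = (96.74 − 6.2913) · e^(0.0401·9/12)
= 90.4487 · e^0.030075 = 90.4487 × 1.030532 = R$93.21

R$93.21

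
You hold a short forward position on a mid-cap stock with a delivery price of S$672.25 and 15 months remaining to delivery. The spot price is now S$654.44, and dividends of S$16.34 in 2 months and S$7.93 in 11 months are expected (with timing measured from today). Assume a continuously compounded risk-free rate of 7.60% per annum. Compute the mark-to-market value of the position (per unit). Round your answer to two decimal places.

-S$19.58

PV(remaining dividends) I = 16.34·e^(−0.0760·2/12) + 7.93·e^(−0.0760·11/12) = 23.5307
Current forward F = (S − I)·e^(rT) = (654.44 − 23.5307)·e^(0.0760·15/12) = 630.9093 × 1.099659 = 693.7851
Value (long) = (F − K)·e^(−rT) = (693.7851 − 672.25) × 0.909373 = 19.5834
Short position value = −(long value) = -S$19.58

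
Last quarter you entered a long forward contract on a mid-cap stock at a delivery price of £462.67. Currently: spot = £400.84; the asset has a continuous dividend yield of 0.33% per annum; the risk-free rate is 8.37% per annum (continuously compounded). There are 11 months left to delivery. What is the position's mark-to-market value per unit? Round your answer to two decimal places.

Current fair forward for the remaining 11 months: F = S·e^((r − q)·T), (r − q) = 0.0837 − 0.0033 = 0.0804
F = 400.84 · e^(0.0804 × 11/12) = 400.84 × 1.076484 = 431.4978
Value of long forward = (F − K)·e^(−rT) = (431.4978 − 462.67) · e^(−0.0837·11/12)
= -31.1722 × 0.926145 = -28.87

-£28.87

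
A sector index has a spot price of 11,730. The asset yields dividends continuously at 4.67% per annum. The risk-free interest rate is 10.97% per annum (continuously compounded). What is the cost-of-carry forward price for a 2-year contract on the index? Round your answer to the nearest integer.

13,305

F = S·e^((r − q)T) = 11730 · e^((0.1097 − 0.0467) × 2)
= 11730 · e^0.126000 = 11730 × 1.134282
F = 13,305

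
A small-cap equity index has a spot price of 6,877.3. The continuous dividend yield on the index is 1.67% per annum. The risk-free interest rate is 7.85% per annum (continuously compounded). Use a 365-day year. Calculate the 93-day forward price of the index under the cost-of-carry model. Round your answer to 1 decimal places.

6,986.4

F = S·e^((r − q)T) = 6877.3 · e^((0.0785 − 0.0167) × 93/365)
= 6877.3 · e^0.015746 = 6877.3 × 1.015871
F = 6,986.4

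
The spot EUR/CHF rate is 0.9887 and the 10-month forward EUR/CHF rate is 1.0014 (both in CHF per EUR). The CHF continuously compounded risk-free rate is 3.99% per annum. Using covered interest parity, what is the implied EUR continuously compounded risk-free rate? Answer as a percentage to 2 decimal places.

2.46%

F = S·e^((r_CHF − r_EUR)T) ⇒ r_EUR = r_CHF − ln(F/S)/T
ln(1.0014/0.9887) = 0.012763; /(10/12) = 0.015316
r_EUR = 0.0399 − 0.015316 = 0.024584
r_EUR = 2.46%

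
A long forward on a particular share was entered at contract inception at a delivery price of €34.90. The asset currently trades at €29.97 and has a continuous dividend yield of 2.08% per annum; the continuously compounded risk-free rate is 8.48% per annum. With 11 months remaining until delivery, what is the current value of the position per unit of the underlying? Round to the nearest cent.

-€2.89

Current fair forward for the remaining 11 months: F = S·e^((r − q)·T), (r − q) = 0.0848 − 0.0208 = 0.0640
F = 29.97 · e^(0.0640 × 11/12) = 29.97 × 1.060422 = 31.7808
Value of long forward = (F − K)·e^(−rT) = (31.7808 − 34.90) · e^(−0.0848·11/12)
= -3.1192 × 0.925211 = -2.89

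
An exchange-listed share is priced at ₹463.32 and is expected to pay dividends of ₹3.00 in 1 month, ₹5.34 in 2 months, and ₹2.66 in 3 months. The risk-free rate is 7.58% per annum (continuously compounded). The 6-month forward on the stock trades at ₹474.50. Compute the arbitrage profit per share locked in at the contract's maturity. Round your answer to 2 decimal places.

₹4.57 per share

PV(dividends) I = 3.00·e^(−0.0758·1/12) + 5.34·e^(−0.0758·2/12) + 2.66·e^(−0.0758·3/12) = 10.8641
Fair forward F* = (S − I)·e^(rT) = (463.32 − 10.8641)·e^0.037900 = 452.4559 × 1.038627 = 469.9329
Market ₹474.50 > fair 469.9329: forward overpriced → cash-and-carry (borrow at r, buy the stock and collect the dividends, short the forward).
Profit at T = |F_mkt − F*| = |474.50 − 469.9329| = ₹4.57 per share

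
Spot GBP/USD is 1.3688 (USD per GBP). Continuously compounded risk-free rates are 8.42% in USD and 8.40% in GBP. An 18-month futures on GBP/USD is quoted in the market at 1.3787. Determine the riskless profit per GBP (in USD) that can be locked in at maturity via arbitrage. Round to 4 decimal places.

Fair futures: F* = S·e^(carry·T), with carry = (r_USD − r_GBP) = 0.0842 − 0.0840 = 0.0002
F* = 1.3688 · e^(0.0002 × 18/12) = 1.3688 · e^0.000300 = 1.3688 × 1.000300 = 1.3692
Market 1.3787 > fair 1.3692: forward overpriced → cash-and-carry (buy spot, short the forward).
At maturity, profit = |F_mkt − F*| = |1.3787 − 1.3692| = 0.0095 per GBP (in USD)

0.0095 per GBP (in USD)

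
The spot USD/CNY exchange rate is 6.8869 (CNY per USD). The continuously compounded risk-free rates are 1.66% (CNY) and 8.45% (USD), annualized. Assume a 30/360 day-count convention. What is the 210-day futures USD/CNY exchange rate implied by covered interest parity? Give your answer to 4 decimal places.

6.6195

F = S·e^((r_CNY − r_USD)T) = 6.8869 · e^((0.0166 − 0.0845) × 210/360)
= 6.8869 · e^-0.039608 = 6.8869 × 0.961166
F = 6.6195 CNY per USD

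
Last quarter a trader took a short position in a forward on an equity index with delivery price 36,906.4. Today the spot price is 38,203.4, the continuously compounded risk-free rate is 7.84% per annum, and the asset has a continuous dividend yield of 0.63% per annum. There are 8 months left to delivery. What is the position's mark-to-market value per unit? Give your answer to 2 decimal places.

-3016.31

Current fair forward for the remaining 8 months: F = S·e^((r − q)·T), (r − q) = 0.0784 − 0.0063 = 0.0721
F = 38203.4 · e^(0.0721 × 8/12) = 38203.4 × 1.04924060 = 40084.5583
Value of long forward = (F − K)·e^(−rT) = (40084.5583 − 36906.4) · e^(−0.0784·8/12)
= 3178.1583 × 0.94907575 = 3016.31
Short position value = −(long value) = -3016.31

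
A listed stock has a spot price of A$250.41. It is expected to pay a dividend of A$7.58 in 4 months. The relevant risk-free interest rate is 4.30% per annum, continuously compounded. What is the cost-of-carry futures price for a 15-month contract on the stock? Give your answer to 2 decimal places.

A$256.35

PV(dividends) I = 7.58·e^(−0.0430·4/12)
I = 7.4721
F = (S − I)·e^(rT) = (250.41 − 7.4721) · e^(0.0430·15/12)
= 242.9379 · e^0.053750 = 242.9379 × 1.055221 = A$256.35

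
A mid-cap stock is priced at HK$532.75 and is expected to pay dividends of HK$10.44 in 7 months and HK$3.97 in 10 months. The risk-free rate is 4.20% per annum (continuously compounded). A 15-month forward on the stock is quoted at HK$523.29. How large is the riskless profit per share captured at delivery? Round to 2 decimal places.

PV(dividends) I = 10.44·e^(−0.0420·7/12) + 3.97·e^(−0.0420·10/12) = 14.0208
Fair forward F* = (S − I)·e^(rT) = (532.75 − 14.0208)·e^0.052500 = 518.7292 × 1.053903 = 546.6903
Market HK$523.29 < fair 546.6903: forward underpriced → reverse cash-and-carry (short the stock, invest proceeds at r, pay the dividends, go long the forward).
Profit at T = |F_mkt − F*| = |523.29 − 546.6903| = HK$23.40 per share

HK$23.40 per share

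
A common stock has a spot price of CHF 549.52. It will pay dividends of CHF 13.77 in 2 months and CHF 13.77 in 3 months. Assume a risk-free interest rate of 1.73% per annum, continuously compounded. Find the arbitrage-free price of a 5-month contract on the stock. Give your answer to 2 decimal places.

PV(dividends) I = 13.77·e^(−0.0173·2/12) + 13.77·e^(−0.0173·3/12)
I = 13.7304 + 13.7106 = 27.4410
F = (S − I)·e^(rT) = (549.52 − 27.4410) · e^(0.0173·5/12)
= 522.0790 · e^0.007208 = 522.0790 × 1.007234 = CHF 525.86

CHF 525.86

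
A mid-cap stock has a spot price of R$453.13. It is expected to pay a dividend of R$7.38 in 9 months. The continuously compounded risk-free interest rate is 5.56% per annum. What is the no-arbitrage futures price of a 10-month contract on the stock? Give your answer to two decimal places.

PV(dividends) I = 7.38·e^(−0.0556·9/12)
I = 7.0786
F = (S − I)·e^(rT) = (453.13 − 7.0786) · e^(0.0556·10/12)
= 446.0514 · e^0.046333 = 446.0514 × 1.047423 = R$467.20

R$467.20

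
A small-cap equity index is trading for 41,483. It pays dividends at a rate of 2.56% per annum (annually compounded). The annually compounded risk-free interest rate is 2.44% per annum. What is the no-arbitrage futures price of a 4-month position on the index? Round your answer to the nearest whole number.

41,467

F = S · (1+r)^T / (1+q)^T
= 41483 × 1.008068 / 1.008462 = 41483 × 0.999609
F = 41,467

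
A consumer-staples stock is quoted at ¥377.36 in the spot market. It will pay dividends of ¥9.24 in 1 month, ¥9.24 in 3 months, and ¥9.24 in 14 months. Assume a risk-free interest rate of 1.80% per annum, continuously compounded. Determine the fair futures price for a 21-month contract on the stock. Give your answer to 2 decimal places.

¥361.08

PV(dividends) I = 9.24·e^(−0.0180·1/12) + 9.24·e^(−0.0180·3/12) + 9.24·e^(−0.0180·14/12)
I = 9.2262 + 9.1985 + 9.0480 = 27.4727
F = (S − I)·e^(rT) = (377.36 − 27.4727) · e^(0.0180·21/12)
= 349.8873 · e^0.031500 = 349.8873 × 1.032001 = ¥361.08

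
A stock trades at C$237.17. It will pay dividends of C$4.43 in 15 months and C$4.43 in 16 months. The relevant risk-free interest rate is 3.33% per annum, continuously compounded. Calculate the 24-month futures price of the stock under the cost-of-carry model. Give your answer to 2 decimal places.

C$244.43

PV(dividends) I = 4.43·e^(−0.0333·15/12) + 4.43·e^(−0.0333·16/12)
I = 4.2494 + 4.2376 = 8.4870
F = (S − I)·e^(rT) = (237.17 − 8.4870) · e^(0.0333·24/12)
= 228.6830 · e^0.066600 = 228.6830 × 1.068868 = C$244.43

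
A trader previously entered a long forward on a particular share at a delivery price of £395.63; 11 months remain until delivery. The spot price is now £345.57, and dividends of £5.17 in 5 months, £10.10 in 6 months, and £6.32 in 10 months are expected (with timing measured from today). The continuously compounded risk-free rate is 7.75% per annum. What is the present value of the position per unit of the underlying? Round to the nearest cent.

PV(remaining dividends) I = 5.17·e^(−0.0775·5/12) + 10.10·e^(−0.0775·6/12) + 6.32·e^(−0.0775·10/12) = 20.6466
Current forward F = (S − I)·e^(rT) = (345.57 − 20.6466)·e^(0.0775·11/12) = 324.9234 × 1.073626 = 348.8462
Value (long) = (F − K)·e^(−rT) = (348.8462 − 395.63) × 0.931423 = -43.5755
Value = -£43.58

-£43.58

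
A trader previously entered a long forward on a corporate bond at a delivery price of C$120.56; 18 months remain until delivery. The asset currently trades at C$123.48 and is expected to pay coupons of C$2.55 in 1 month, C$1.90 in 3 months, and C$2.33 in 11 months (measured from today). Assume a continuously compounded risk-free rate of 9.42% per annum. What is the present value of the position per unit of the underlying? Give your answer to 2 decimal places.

C$12.28

PV(remaining coupons) I = 2.55·e^(−0.0942·1/12) + 1.90·e^(−0.0942·3/12) + 2.33·e^(−0.0942·11/12) = 6.5231
Current forward F = (S − I)·e^(rT) = (123.48 − 6.5231)·e^(0.0942·18/12) = 116.9569 × 1.151770 = 134.7074
Value (long) = (F − K)·e^(−rT) = (134.7074 − 120.56) × 0.868229 = 12.2832
Value = C$12.28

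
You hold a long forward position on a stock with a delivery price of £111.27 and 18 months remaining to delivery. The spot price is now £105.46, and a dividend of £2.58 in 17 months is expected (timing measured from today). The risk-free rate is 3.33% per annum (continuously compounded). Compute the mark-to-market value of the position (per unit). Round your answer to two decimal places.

PV(remaining dividends) I = 2.58·e^(−0.0333·17/12) = 2.4611
Current forward F = (S − I)·e^(rT) = (105.46 − 2.4611)·e^(0.0333·18/12) = 102.9989 × 1.051219 = 108.2744
Value (long) = (F − K)·e^(−rT) = (108.2744 − 111.27) × 0.951277 = -2.8496
Value = -£2.85

-£2.85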